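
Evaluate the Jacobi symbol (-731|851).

-1

Reduce the numerator: -731 ≡ 120 (mod 851), so (-731|851) = (120|851).
Factor out 2: 120 = 2^3·15. Since 851 ≡ 3 (mod 8), (2|851) = -1, and (2|851)^3 = -1. Now have -(15|851).
Both 15 ≡ 3 and 851 ≡ 3 (mod 4), so reciprocity gives (15|851) = -(851|15). Reduce: 851 ≡ 11 (mod 15). Now have (11|15).
Both 11 ≡ 3 and 15 ≡ 3 (mod 4), so reciprocity gives (11|15) = -(15|11). Reduce: 15 ≡ 4 (mod 11). Now have -(4|11).
Factor out 2: 4 = 2^2. Since 11 ≡ 3 (mod 8), (2|11) = -1, and (2|11)^2 = +1. Now have -(1|11).
(1|11) = 1. Collecting the sign factors: -1.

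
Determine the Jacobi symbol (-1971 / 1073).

(-1971 / 1073)
  = (1971 / 1073)    [1073 ≡ 1 mod 4 ⇒ (-1 / 1073) = +1]
  = (898 / 1073)    [1971 ≡ 898 mod 1073]
  = (449 / 1073)    [1073 ≡ 1 mod 8 ⇒ (2 / 1073) = +1]
  = (1073 / 449)    [QR: 449 ≡ 1 mod 4, sign kept]
  = (175 / 449)    [1073 ≡ 175 mod 449]
  = (449 / 175)    [QR: 449 ≡ 1 mod 4, sign kept]
  = (99 / 175)    [449 ≡ 99 mod 175]
  = -(175 / 99)    [QR: both ≡ 3 mod 4, sign flips]
  = -(76 / 99)    [175 ≡ 76 mod 99]
  = -(19 / 99)    [99 ≡ 3 mod 8 ⇒ (2 / 99)^2 = +1]
  = (99 / 19)    [QR: both ≡ 3 mod 4, sign flips]
  = (4 / 19)    [99 ≡ 4 mod 19]
  = (1 / 19)    [19 ≡ 3 mod 8 ⇒ (2 / 19)^2 = +1]
  = 1    [(1 / 19) = 1]

1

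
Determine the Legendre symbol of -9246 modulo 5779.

Pull out -1: (-9246 / 5779) = (-1 / 5779)·(9246 / 5779). Since 5779 ≡ 3 (mod 4), (-1 / 5779) = -1. Now have -(9246 / 5779).
Reduce the numerator: 9246 ≡ 3467 (mod 5779), so (9246 / 5779) = (3467 / 5779).
Both 3467 ≡ 3 and 5779 ≡ 3 (mod 4), so reciprocity gives (3467 / 5779) = -(5779 / 3467). Reduce: 5779 ≡ 2312 (mod 3467). Now have (2312 / 3467).
Factor out 2: 2312 = 2^3·289. Since 3467 ≡ 3 (mod 8), (2 / 3467) = -1, and (2 / 3467)^3 = -1. Now have -(289 / 3467).
289 ≡ 1 (mod 4), so quadratic reciprocity gives (289 / 3467) = (3467 / 289). Reduce: 3467 ≡ 288 (mod 289). Now have -(288 / 289).
Factor out 2: 288 = 2^5·9. Since 289 ≡ 1 (mod 8), (2 / 289) = +1, and (2 / 289)^5 = +1. Now have -(9 / 289).
9 ≡ 1 (mod 4), so quadratic reciprocity gives (9 / 289) = (289 / 9). Reduce: 289 ≡ 1 (mod 9). Now have -(1 / 9).
(1 / 9) = 1. Collecting the sign factors: -1.

-1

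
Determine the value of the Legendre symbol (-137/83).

1

Pull out -1: (-137/83) = (-1/83)·(137/83). Since 83 ≡ 3 (mod 4), (-1/83) = -1. Now have -(137/83).
Reduce the numerator: 137 ≡ 54 (mod 83), so (137/83) = (54/83).
Factor out 2: 54 = 2·27. Since 83 ≡ 3 (mod 8), (2/83) = -1. Now have (27/83).
Both 27 ≡ 3 and 83 ≡ 3 (mod 4), so reciprocity gives (27/83) = -(83/27). Reduce: 83 ≡ 2 (mod 27). Now have -(2/27).
Factor out 2: 2 = 2. Since 27 ≡ 3 (mod 8), (2/27) = -1. Now have (1/27).
(1/27) = 1. Collecting the sign factors: 1.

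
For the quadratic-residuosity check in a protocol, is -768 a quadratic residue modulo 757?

yes

(-768/757)
  = (768/757)    [757 ≡ 1 mod 4 ⇒ (-1/757) = +1]
  = (11/757)    [768 ≡ 11 mod 757]
  = (757/11)    [QR: 757 ≡ 1 mod 4, sign kept]
  = (9/11)    [757 ≡ 9 mod 11]
  = (11/9)    [QR: 9 ≡ 1 mod 4, sign kept]
  = (2/9)    [11 ≡ 2 mod 9]
  = (1/9)    [9 ≡ 1 mod 8 ⇒ (2/9) = +1]
  = 1    [(1/9) = 1]
(-768/757) = 1, and 757 is prime, so -768 is a quadratic residue mod 757.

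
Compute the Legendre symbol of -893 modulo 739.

(-893|739)
  = (585|739)    [-893 ≡ 585 mod 739]
  = (739|585)    [QR: 585 ≡ 1 mod 4, sign kept]
  = (154|585)    [739 ≡ 154 mod 585]
  = (77|585)    [585 ≡ 1 mod 8 ⇒ (2|585) = +1]
  = (585|77)    [QR: 77 ≡ 1 mod 4, sign kept]
  = (46|77)    [585 ≡ 46 mod 77]
  = -(23|77)    [77 ≡ 5 mod 8 ⇒ (2|77) = -1]
  = -(77|23)    [QR: 77 ≡ 1 mod 4, sign kept]
  = -(8|23)    [77 ≡ 8 mod 23]
  = -(1|23)    [23 ≡ 7 mod 8 ⇒ (2|23)^3 = +1]
  = -1    [(1|23) = 1]

-1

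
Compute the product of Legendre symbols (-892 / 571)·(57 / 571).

-1

By multiplicativity, (-892·57 / 571) = (-892 / 571)·(57 / 571).
First factor (-892 / 571):
(-892 / 571)
  = -(892 / 571)    [571 ≡ 3 mod 4 ⇒ (-1 / 571) = -1]
  = -(321 / 571)    [892 ≡ 321 mod 571]
  = -(571 / 321)    [QR: 321 ≡ 1 mod 4, sign kept]
  = -(250 / 321)    [571 ≡ 250 mod 321]
  = -(125 / 321)    [321 ≡ 1 mod 8 ⇒ (2 / 321) = +1]
  = -(321 / 125)    [QR: 125 ≡ 1 mod 4, sign kept]
  = -(71 / 125)    [321 ≡ 71 mod 125]
  = -(125 / 71)    [QR: 125 ≡ 1 mod 4, sign kept]
  = -(54 / 71)    [125 ≡ 54 mod 71]
  = -(27 / 71)    [71 ≡ 7 mod 8 ⇒ (2 / 71) = +1]
  = (71 / 27)    [QR: both ≡ 3 mod 4, sign flips]
  = (17 / 27)    [71 ≡ 17 mod 27]
  = (27 / 17)    [QR: 17 ≡ 1 mod 4, sign kept]
  = (10 / 17)    [27 ≡ 10 mod 17]
  = (5 / 17)    [17 ≡ 1 mod 8 ⇒ (2 / 17) = +1]
  = (17 / 5)    [QR: 5 ≡ 1 mod 4, sign kept]
  = (2 / 5)    [17 ≡ 2 mod 5]
  = -(1 / 5)    [5 ≡ 5 mod 8 ⇒ (2 / 5) = -1]
  = -1    [(1 / 5) = 1]
Second factor (57 / 571):
(57 / 571)
  = (571 / 57)    [QR: 57 ≡ 1 mod 4, sign kept]
  = (1 / 57)    [571 ≡ 1 mod 57]
  = 1    [(1 / 57) = 1]
Product: (-1)·(1) = -1.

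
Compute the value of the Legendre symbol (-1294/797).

(-1294/797)
  = (1294/797)    [797 ≡ 1 mod 4 ⇒ (-1/797) = +1]
  = (497/797)    [1294 ≡ 497 mod 797]
  = (797/497)    [QR: 497 ≡ 1 mod 4, sign kept]
  = (300/497)    [797 ≡ 300 mod 497]
  = (75/497)    [497 ≡ 1 mod 8 ⇒ (2/497)^2 = +1]
  = (497/75)    [QR: 497 ≡ 1 mod 4, sign kept]
  = (47/75)    [497 ≡ 47 mod 75]
  = -(75/47)    [QR: both ≡ 3 mod 4, sign flips]
  = -(28/47)    [75 ≡ 28 mod 47]
  = -(7/47)    [47 ≡ 7 mod 8 ⇒ (2/47)^2 = +1]
  = (47/7)    [QR: both ≡ 3 mod 4, sign flips]
  = (5/7)    [47 ≡ 5 mod 7]
  = (7/5)    [QR: 5 ≡ 1 mod 4, sign kept]
  = (2/5)    [7 ≡ 2 mod 5]
  = -(1/5)    [5 ≡ 5 mod 8 ⇒ (2/5) = -1]
  = -1    [(1/5) = 1]

-1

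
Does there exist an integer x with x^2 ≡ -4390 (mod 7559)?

Pull out -1: (-4390/7559) = (-1/7559)·(4390/7559). Since 7559 ≡ 3 (mod 4), (-1/7559) = -1. Now have -(4390/7559).
Factor out 2: 4390 = 2·2195. Since 7559 ≡ 7 (mod 8), (2/7559) = +1. Now have -(2195/7559).
Both 2195 ≡ 3 and 7559 ≡ 3 (mod 4), so reciprocity gives (2195/7559) = -(7559/2195). Reduce: 7559 ≡ 974 (mod 2195). Now have (974/2195).
Factor out 2: 974 = 2·487. Since 2195 ≡ 3 (mod 8), (2/2195) = -1. Now have -(487/2195).
Both 487 ≡ 3 and 2195 ≡ 3 (mod 4), so reciprocity gives (487/2195) = -(2195/487). Reduce: 2195 ≡ 247 (mod 487). Now have (247/487).
Both 247 ≡ 3 and 487 ≡ 3 (mod 4), so reciprocity gives (247/487) = -(487/247). Reduce: 487 ≡ 240 (mod 247). Now have -(240/247).
Factor out 2: 240 = 2^4·15. Since 247 ≡ 7 (mod 8), (2/247) = +1, and (2/247)^4 = +1. Now have -(15/247).
Both 15 ≡ 3 and 247 ≡ 3 (mod 4), so reciprocity gives (15/247) = -(247/15). Reduce: 247 ≡ 7 (mod 15). Now have (7/15).
Both 7 ≡ 3 and 15 ≡ 3 (mod 4), so reciprocity gives (7/15) = -(15/7). Reduce: 15 ≡ 1 (mod 7). Now have -(1/7).
(1/7) = 1. Collecting the sign factors: -1.
The Legendre symbol is -1, so x^2 ≡ -4390 (mod 7559) has no solution.

no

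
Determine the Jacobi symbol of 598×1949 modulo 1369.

1

By multiplicativity, (598·1949/1369) = (598/1369)·(1949/1369).
First factor (598/1369):
Factor out 2: 598 = 2·299. Since 1369 ≡ 1 (mod 8), (2/1369) = +1. Now have (299/1369).
1369 ≡ 1 (mod 4), so quadratic reciprocity gives (299/1369) = (1369/299). Reduce: 1369 ≡ 173 (mod 299). Now have (173/299).
173 ≡ 1 (mod 4), so quadratic reciprocity gives (173/299) = (299/173). Reduce: 299 ≡ 126 (mod 173). Now have (126/173).
Factor out 2: 126 = 2·63. Since 173 ≡ 5 (mod 8), (2/173) = -1. Now have -(63/173).
173 ≡ 1 (mod 4), so quadratic reciprocity gives (63/173) = (173/63). Reduce: 173 ≡ 47 (mod 63). Now have -(47/63).
Both 47 ≡ 3 and 63 ≡ 3 (mod 4), so reciprocity gives (47/63) = -(63/47). Reduce: 63 ≡ 16 (mod 47). Now have (16/47).
Factor out 2: 16 = 2^4. Since 47 ≡ 7 (mod 8), (2/47) = +1, and (2/47)^4 = +1. Now have (1/47).
(1/47) = 1. Collecting the sign factors: 1.
Second factor (1949/1369):
Reduce the numerator: 1949 ≡ 580 (mod 1369), so (1949/1369) = (580/1369).
Factor out 2: 580 = 2^2·145. Since 1369 ≡ 1 (mod 8), (2/1369) = +1, and (2/1369)^2 = +1. Now have (145/1369).
145 ≡ 1 (mod 4), so quadratic reciprocity gives (145/1369) = (1369/145). Reduce: 1369 ≡ 64 (mod 145). Now have (64/145).
Factor out 2: 64 = 2^6. Since 145 ≡ 1 (mod 8), (2/145) = +1, and (2/145)^6 = +1. Now have (1/145).
(1/145) = 1. Collecting the sign factors: 1.
Product: (1)·(1) = 1.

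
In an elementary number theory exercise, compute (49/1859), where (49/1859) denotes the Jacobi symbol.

1

49 ≡ 1 (mod 4), so quadratic reciprocity gives (49/1859) = (1859/49). Reduce: 1859 ≡ 46 (mod 49). Now have (46/49).
Factor out 2: 46 = 2·23. Since 49 ≡ 1 (mod 8), (2/49) = +1. Now have (23/49).
49 ≡ 1 (mod 4), so quadratic reciprocity gives (23/49) = (49/23). Reduce: 49 ≡ 3 (mod 23). Now have (3/23).
Both 3 ≡ 3 and 23 ≡ 3 (mod 4), so reciprocity gives (3/23) = -(23/3). Reduce: 23 ≡ 2 (mod 3). Now have -(2/3).
Factor out 2: 2 = 2. Since 3 ≡ 3 (mod 8), (2/3) = -1. Now have (1/3).
(1/3) = 1. Collecting the sign factors: 1.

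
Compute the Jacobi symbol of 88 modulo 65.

-1

(88|65)
  = (23|65)    [88 ≡ 23 mod 65]
  = (65|23)    [QR: 65 ≡ 1 mod 4, sign kept]
  = (19|23)    [65 ≡ 19 mod 23]
  = -(23|19)    [QR: both ≡ 3 mod 4, sign flips]
  = -(4|19)    [23 ≡ 4 mod 19]
  = -(1|19)    [19 ≡ 3 mod 8 ⇒ (2|19)^2 = +1]
  = -1    [(1|19) = 1]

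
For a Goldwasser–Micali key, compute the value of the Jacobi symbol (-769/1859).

1

(-769/1859)
  = (1090/1859)    [-769 ≡ 1090 mod 1859]
  = -(545/1859)    [1859 ≡ 3 mod 8 ⇒ (2/1859) = -1]
  = -(1859/545)    [QR: 545 ≡ 1 mod 4, sign kept]
  = -(224/545)    [1859 ≡ 224 mod 545]
  = -(7/545)    [545 ≡ 1 mod 8 ⇒ (2/545)^5 = +1]
  = -(545/7)    [QR: 545 ≡ 1 mod 4, sign kept]
  = -(6/7)    [545 ≡ 6 mod 7]
  = -(3/7)    [7 ≡ 7 mod 8 ⇒ (2/7) = +1]
  = (7/3)    [QR: both ≡ 3 mod 4, sign flips]
  = (1/3)    [7 ≡ 1 mod 3]
  = 1    [(1/3) = 1]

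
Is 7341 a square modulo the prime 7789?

no

7341 ≡ 1 (mod 4), so quadratic reciprocity gives (7341|7789) = (7789|7341). Reduce: 7789 ≡ 448 (mod 7341). Now have (448|7341).
Factor out 2: 448 = 2^6·7. Since 7341 ≡ 5 (mod 8), (2|7341) = -1, and (2|7341)^6 = +1. Now have (7|7341).
7341 ≡ 1 (mod 4), so quadratic reciprocity gives (7|7341) = (7341|7). Reduce: 7341 ≡ 5 (mod 7). Now have (5|7).
5 ≡ 1 (mod 4), so quadratic reciprocity gives (5|7) = (7|5). Reduce: 7 ≡ 2 (mod 5). Now have (2|5).
Factor out 2: 2 = 2. Since 5 ≡ 5 (mod 8), (2|5) = -1. Now have -(1|5).
(1|5) = 1. Collecting the sign factors: -1.
The Legendre symbol is -1, so x^2 ≡ 7341 (mod 7789) has no solution.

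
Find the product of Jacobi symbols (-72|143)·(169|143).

0

By multiplicativity, (-72·169|143) = (-72|143)·(169|143).
First factor (-72|143):
(-72|143)
  = -(72|143)    [143 ≡ 3 mod 4 ⇒ (-1|143) = -1]
  = -(9|143)    [143 ≡ 7 mod 8 ⇒ (2|143)^3 = +1]
  = -(143|9)    [QR: 9 ≡ 1 mod 4, sign kept]
  = -(8|9)    [143 ≡ 8 mod 9]
  = -(1|9)    [9 ≡ 1 mod 8 ⇒ (2|9)^3 = +1]
  = -1    [(1|9) = 1]
Second factor (169|143):
(169|143)
  = (26|143)    [169 ≡ 26 mod 143]
  = (13|143)    [143 ≡ 7 mod 8 ⇒ (2|143) = +1]
  = (143|13)    [QR: 13 ≡ 1 mod 4, sign kept]
  = (0|13)    [143 ≡ 0 mod 13]
  = 0    [numerator 0, gcd > 1]
Product: (-1)·(0) = 0.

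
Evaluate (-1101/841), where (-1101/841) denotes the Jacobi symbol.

1

(-1101/841)
  = (581/841)    [-1101 ≡ 581 mod 841]
  = (841/581)    [QR: 581 ≡ 1 mod 4, sign kept]
  = (260/581)    [841 ≡ 260 mod 581]
  = (65/581)    [581 ≡ 5 mod 8 ⇒ (2/581)^2 = +1]
  = (581/65)    [QR: 65 ≡ 1 mod 4, sign kept]
  = (61/65)    [581 ≡ 61 mod 65]
  = (65/61)    [QR: 61 ≡ 1 mod 4, sign kept]
  = (4/61)    [65 ≡ 4 mod 61]
  = (1/61)    [61 ≡ 5 mod 8 ⇒ (2/61)^2 = +1]
  = 1    [(1/61) = 1]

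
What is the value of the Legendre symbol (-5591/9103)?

1

(-5591/9103)
  = (3512/9103)    [-5591 ≡ 3512 mod 9103]
  = (439/9103)    [9103 ≡ 7 mod 8 ⇒ (2/9103)^3 = +1]
  = -(9103/439)    [QR: both ≡ 3 mod 4, sign flips]
  = -(323/439)    [9103 ≡ 323 mod 439]
  = (439/323)    [QR: both ≡ 3 mod 4, sign flips]
  = (116/323)    [439 ≡ 116 mod 323]
  = (29/323)    [323 ≡ 3 mod 8 ⇒ (2/323)^2 = +1]
  = (323/29)    [QR: 29 ≡ 1 mod 4, sign kept]
  = (4/29)    [323 ≡ 4 mod 29]
  = (1/29)    [29 ≡ 5 mod 8 ⇒ (2/29)^2 = +1]
  = 1    [(1/29) = 1]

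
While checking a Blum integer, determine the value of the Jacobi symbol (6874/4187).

1

Reduce the numerator: 6874 ≡ 2687 (mod 4187), so (6874/4187) = (2687/4187).
Both 2687 ≡ 3 and 4187 ≡ 3 (mod 4), so reciprocity gives (2687/4187) = -(4187/2687). Reduce: 4187 ≡ 1500 (mod 2687). Now have -(1500/2687).
Factor out 2: 1500 = 2^2·375. Since 2687 ≡ 7 (mod 8), (2/2687) = +1, and (2/2687)^2 = +1. Now have -(375/2687).
Both 375 ≡ 3 and 2687 ≡ 3 (mod 4), so reciprocity gives (375/2687) = -(2687/375). Reduce: 2687 ≡ 62 (mod 375). Now have (62/375).
Factor out 2: 62 = 2·31. Since 375 ≡ 7 (mod 8), (2/375) = +1. Now have (31/375).
Both 31 ≡ 3 and 375 ≡ 3 (mod 4), so reciprocity gives (31/375) = -(375/31). Reduce: 375 ≡ 3 (mod 31). Now have -(3/31).
Both 3 ≡ 3 and 31 ≡ 3 (mod 4), so reciprocity gives (3/31) = -(31/3). Reduce: 31 ≡ 1 (mod 3). Now have (1/3).
(1/3) = 1. Collecting the sign factors: 1.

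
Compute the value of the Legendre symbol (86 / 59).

(86 / 59)
  = (27 / 59)    [86 ≡ 27 mod 59]
  = -(59 / 27)    [QR: both ≡ 3 mod 4, sign flips]
  = -(5 / 27)    [59 ≡ 5 mod 27]
  = -(27 / 5)    [QR: 5 ≡ 1 mod 4, sign kept]
  = -(2 / 5)    [27 ≡ 2 mod 5]
  = (1 / 5)    [5 ≡ 5 mod 8 ⇒ (2 / 5) = -1]
  = 1    [(1 / 5) = 1]

1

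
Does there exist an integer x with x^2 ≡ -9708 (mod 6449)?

no

Pull out -1: (-9708/6449) = (-1/6449)·(9708/6449). Since 6449 ≡ 1 (mod 4), (-1/6449) = +1. Now have (9708/6449).
Reduce the numerator: 9708 ≡ 3259 (mod 6449), so (9708/6449) = (3259/6449).
6449 ≡ 1 (mod 4), so quadratic reciprocity gives (3259/6449) = (6449/3259). Reduce: 6449 ≡ 3190 (mod 3259). Now have (3190/3259).
Factor out 2: 3190 = 2·1595. Since 3259 ≡ 3 (mod 8), (2/3259) = -1. Now have -(1595/3259).
Both 1595 ≡ 3 and 3259 ≡ 3 (mod 4), so reciprocity gives (1595/3259) = -(3259/1595). Reduce: 3259 ≡ 69 (mod 1595). Now have (69/1595).
69 ≡ 1 (mod 4), so quadratic reciprocity gives (69/1595) = (1595/69). Reduce: 1595 ≡ 8 (mod 69). Now have (8/69).
Factor out 2: 8 = 2^3. Since 69 ≡ 5 (mod 8), (2/69) = -1, and (2/69)^3 = -1. Now have -(1/69).
(1/69) = 1. Collecting the sign factors: -1.
The Legendre symbol is -1, so x^2 ≡ -9708 (mod 6449) has no solution.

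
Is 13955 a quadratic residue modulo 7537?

no

(13955/7537)
  = (6418/7537)    [13955 ≡ 6418 mod 7537]
  = (3209/7537)    [7537 ≡ 1 mod 8 ⇒ (2/7537) = +1]
  = (7537/3209)    [QR: 3209 ≡ 1 mod 4, sign kept]
  = (1119/3209)    [7537 ≡ 1119 mod 3209]
  = (3209/1119)    [QR: 3209 ≡ 1 mod 4, sign kept]
  = (971/1119)    [3209 ≡ 971 mod 1119]
  = -(1119/971)    [QR: both ≡ 3 mod 4, sign flips]
  = -(148/971)    [1119 ≡ 148 mod 971]
  = -(37/971)    [971 ≡ 3 mod 8 ⇒ (2/971)^2 = +1]
  = -(971/37)    [QR: 37 ≡ 1 mod 4, sign kept]
  = -(9/37)    [971 ≡ 9 mod 37]
  = -(37/9)    [QR: 9 ≡ 1 mod 4, sign kept]
  = -(1/9)    [37 ≡ 1 mod 9]
  = -1    [(1/9) = 1]
(13955/7537) = -1, and 7537 is prime, so 13955 is not a quadratic residue mod 7537.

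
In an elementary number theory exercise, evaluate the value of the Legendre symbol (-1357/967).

1

(-1357/967)
  = (577/967)    [-1357 ≡ 577 mod 967]
  = (967/577)    [QR: 577 ≡ 1 mod 4, sign kept]
  = (390/577)    [967 ≡ 390 mod 577]
  = (195/577)    [577 ≡ 1 mod 8 ⇒ (2/577) = +1]
  = (577/195)    [QR: 577 ≡ 1 mod 4, sign kept]
  = (187/195)    [577 ≡ 187 mod 195]
  = -(195/187)    [QR: both ≡ 3 mod 4, sign flips]
  = -(8/187)    [195 ≡ 8 mod 187]
  = (1/187)    [187 ≡ 3 mod 8 ⇒ (2/187)^3 = -1]
  = 1    [(1/187) = 1]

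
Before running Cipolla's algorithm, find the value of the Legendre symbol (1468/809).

Reduce the numerator: 1468 ≡ 659 (mod 809), so (1468/809) = (659/809).
809 ≡ 1 (mod 4), so quadratic reciprocity gives (659/809) = (809/659). Reduce: 809 ≡ 150 (mod 659). Now have (150/659).
Factor out 2: 150 = 2·75. Since 659 ≡ 3 (mod 8), (2/659) = -1. Now have -(75/659).
Both 75 ≡ 3 and 659 ≡ 3 (mod 4), so reciprocity gives (75/659) = -(659/75). Reduce: 659 ≡ 59 (mod 75). Now have (59/75).
Both 59 ≡ 3 and 75 ≡ 3 (mod 4), so reciprocity gives (59/75) = -(75/59). Reduce: 75 ≡ 16 (mod 59). Now have -(16/59).
Factor out 2: 16 = 2^4. Since 59 ≡ 3 (mod 8), (2/59) = -1, and (2/59)^4 = +1. Now have -(1/59).
(1/59) = 1. Collecting the sign factors: -1.

-1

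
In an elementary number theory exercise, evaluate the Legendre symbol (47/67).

(47/67)
  = -(67/47)    [QR: both ≡ 3 mod 4, sign flips]
  = -(20/47)    [67 ≡ 20 mod 47]
  = -(5/47)    [47 ≡ 7 mod 8 ⇒ (2/47)^2 = +1]
  = -(47/5)    [QR: 5 ≡ 1 mod 4, sign kept]
  = -(2/5)    [47 ≡ 2 mod 5]
  = (1/5)    [5 ≡ 5 mod 8 ⇒ (2/5) = -1]
  = 1    [(1/5) = 1]

1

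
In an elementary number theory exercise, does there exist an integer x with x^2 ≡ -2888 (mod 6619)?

yes

(-2888/6619)
  = (3731/6619)    [-2888 ≡ 3731 mod 6619]
  = -(6619/3731)    [QR: both ≡ 3 mod 4, sign flips]
  = -(2888/3731)    [6619 ≡ 2888 mod 3731]
  = (361/3731)    [3731 ≡ 3 mod 8 ⇒ (2/3731)^3 = -1]
  = (3731/361)    [QR: 361 ≡ 1 mod 4, sign kept]
  = (121/361)    [3731 ≡ 121 mod 361]
  = (361/121)    [QR: 121 ≡ 1 mod 4, sign kept]
  = (119/121)    [361 ≡ 119 mod 121]
  = (121/119)    [QR: 121 ≡ 1 mod 4, sign kept]
  = (2/119)    [121 ≡ 2 mod 119]
  = (1/119)    [119 ≡ 7 mod 8 ⇒ (2/119) = +1]
  = 1    [(1/119) = 1]
(-2888/6619) = 1, and 6619 is prime, so -2888 is a quadratic residue mod 6619.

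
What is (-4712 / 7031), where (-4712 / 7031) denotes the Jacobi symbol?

(-4712 / 7031)
  = (2319 / 7031)    [-4712 ≡ 2319 mod 7031]
  = -(7031 / 2319)    [QR: both ≡ 3 mod 4, sign flips]
  = -(74 / 2319)    [7031 ≡ 74 mod 2319]
  = -(37 / 2319)    [2319 ≡ 7 mod 8 ⇒ (2 / 2319) = +1]
  = -(2319 / 37)    [QR: 37 ≡ 1 mod 4, sign kept]
  = -(25 / 37)    [2319 ≡ 25 mod 37]
  = -(37 / 25)    [QR: 25 ≡ 1 mod 4, sign kept]
  = -(12 / 25)    [37 ≡ 12 mod 25]
  = -(3 / 25)    [25 ≡ 1 mod 8 ⇒ (2 / 25)^2 = +1]
  = -(25 / 3)    [QR: 25 ≡ 1 mod 4, sign kept]
  = -(1 / 3)    [25 ≡ 1 mod 3]
  = -1    [(1 / 3) = 1]

-1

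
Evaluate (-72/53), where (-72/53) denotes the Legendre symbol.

-1

Reduce the numerator: -72 ≡ 34 (mod 53), so (-72/53) = (34/53).
Factor out 2: 34 = 2·17. Since 53 ≡ 5 (mod 8), (2/53) = -1. Now have -(17/53).
17 ≡ 1 (mod 4), so quadratic reciprocity gives (17/53) = (53/17). Reduce: 53 ≡ 2 (mod 17). Now have -(2/17).
Factor out 2: 2 = 2. Since 17 ≡ 1 (mod 8), (2/17) = +1. Now have -(1/17).
(1/17) = 1. Collecting the sign factors: -1.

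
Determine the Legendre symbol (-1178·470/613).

By multiplicativity, (-1178·470/613) = (-1178/613)·(470/613).
First factor (-1178/613):
Pull out -1: (-1178/613) = (-1/613)·(1178/613). Since 613 ≡ 1 (mod 4), (-1/613) = +1. Now have (1178/613).
Reduce the numerator: 1178 ≡ 565 (mod 613), so (1178/613) = (565/613).
565 ≡ 1 (mod 4), so quadratic reciprocity gives (565/613) = (613/565). Reduce: 613 ≡ 48 (mod 565). Now have (48/565).
Factor out 2: 48 = 2^4·3. Since 565 ≡ 5 (mod 8), (2/565) = -1, and (2/565)^4 = +1. Now have (3/565).
565 ≡ 1 (mod 4), so quadratic reciprocity gives (3/565) = (565/3). Reduce: 565 ≡ 1 (mod 3). Now have (1/3).
(1/3) = 1. Collecting the sign factors: 1.
Second factor (470/613):
Factor out 2: 470 = 2·235. Since 613 ≡ 5 (mod 8), (2/613) = -1. Now have -(235/613).
613 ≡ 1 (mod 4), so quadratic reciprocity gives (235/613) = (613/235). Reduce: 613 ≡ 143 (mod 235). Now have -(143/235).
Both 143 ≡ 3 and 235 ≡ 3 (mod 4), so reciprocity gives (143/235) = -(235/143). Reduce: 235 ≡ 92 (mod 143). Now have (92/143).
Factor out 2: 92 = 2^2·23. Since 143 ≡ 7 (mod 8), (2/143) = +1, and (2/143)^2 = +1. Now have (23/143).
Both 23 ≡ 3 and 143 ≡ 3 (mod 4), so reciprocity gives (23/143) = -(143/23). Reduce: 143 ≡ 5 (mod 23). Now have -(5/23).
5 ≡ 1 (mod 4), so quadratic reciprocity gives (5/23) = (23/5). Reduce: 23 ≡ 3 (mod 5). Now have -(3/5).
5 ≡ 1 (mod 4), so quadratic reciprocity gives (3/5) = (5/3). Reduce: 5 ≡ 2 (mod 3). Now have -(2/3).
Factor out 2: 2 = 2. Since 3 ≡ 3 (mod 8), (2/3) = -1. Now have (1/3).
(1/3) = 1. Collecting the sign factors: 1.
Product: (1)·(1) = 1.

1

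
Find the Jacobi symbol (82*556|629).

-1

By multiplicativity, (82·556|629) = (82|629)·(556|629).
First factor (82|629):
(82|629)
  = -(41|629)    [629 ≡ 5 mod 8 ⇒ (2|629) = -1]
  = -(629|41)    [QR: 41 ≡ 1 mod 4, sign kept]
  = -(14|41)    [629 ≡ 14 mod 41]
  = -(7|41)    [41 ≡ 1 mod 8 ⇒ (2|41) = +1]
  = -(41|7)    [QR: 41 ≡ 1 mod 4, sign kept]
  = -(6|7)    [41 ≡ 6 mod 7]
  = -(3|7)    [7 ≡ 7 mod 8 ⇒ (2|7) = +1]
  = (7|3)    [QR: both ≡ 3 mod 4, sign flips]
  = (1|3)    [7 ≡ 1 mod 3]
  = 1    [(1|3) = 1]
Second factor (556|629):
(556|629)
  = (139|629)    [629 ≡ 5 mod 8 ⇒ (2|629)^2 = +1]
  = (629|139)    [QR: 629 ≡ 1 mod 4, sign kept]
  = (73|139)    [629 ≡ 73 mod 139]
  = (139|73)    [QR: 73 ≡ 1 mod 4, sign kept]
  = (66|73)    [139 ≡ 66 mod 73]
  = (33|73)    [73 ≡ 1 mod 8 ⇒ (2|73) = +1]
  = (73|33)    [QR: 33 ≡ 1 mod 4, sign kept]
  = (7|33)    [73 ≡ 7 mod 33]
  = (33|7)    [QR: 33 ≡ 1 mod 4, sign kept]
  = (5|7)    [33 ≡ 5 mod 7]
  = (7|5)    [QR: 5 ≡ 1 mod 4, sign kept]
  = (2|5)    [7 ≡ 2 mod 5]
  = -(1|5)    [5 ≡ 5 mod 8 ⇒ (2|5) = -1]
  = -1    [(1|5) = 1]
Product: (1)·(-1) = -1.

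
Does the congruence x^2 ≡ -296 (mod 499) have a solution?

(-296|499)
  = (203|499)    [-296 ≡ 203 mod 499]
  = -(499|203)    [QR: both ≡ 3 mod 4, sign flips]
  = -(93|203)    [499 ≡ 93 mod 203]
  = -(203|93)    [QR: 93 ≡ 1 mod 4, sign kept]
  = -(17|93)    [203 ≡ 17 mod 93]
  = -(93|17)    [QR: 17 ≡ 1 mod 4, sign kept]
  = -(8|17)    [93 ≡ 8 mod 17]
  = -(1|17)    [17 ≡ 1 mod 8 ⇒ (2|17)^3 = +1]
  = -1    [(1|17) = 1]
The Legendre symbol is -1, so x^2 ≡ -296 (mod 499) has no solution.

no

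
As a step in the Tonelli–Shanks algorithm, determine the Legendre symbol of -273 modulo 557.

(-273 / 557)
  = (284 / 557)    [-273 ≡ 284 mod 557]
  = (71 / 557)    [557 ≡ 5 mod 8 ⇒ (2 / 557)^2 = +1]
  = (557 / 71)    [QR: 557 ≡ 1 mod 4, sign kept]
  = (60 / 71)    [557 ≡ 60 mod 71]
  = (15 / 71)    [71 ≡ 7 mod 8 ⇒ (2 / 71)^2 = +1]
  = -(71 / 15)    [QR: both ≡ 3 mod 4, sign flips]
  = -(11 / 15)    [71 ≡ 11 mod 15]
  = (15 / 11)    [QR: both ≡ 3 mod 4, sign flips]
  = (4 / 11)    [15 ≡ 4 mod 11]
  = (1 / 11)    [11 ≡ 3 mod 8 ⇒ (2 / 11)^2 = +1]
  = 1    [(1 / 11) = 1]

1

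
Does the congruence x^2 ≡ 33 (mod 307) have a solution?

33 ≡ 1 (mod 4), so quadratic reciprocity gives (33|307) = (307|33). Reduce: 307 ≡ 10 (mod 33). Now have (10|33).
Factor out 2: 10 = 2·5. Since 33 ≡ 1 (mod 8), (2|33) = +1. Now have (5|33).
5 ≡ 1 (mod 4), so quadratic reciprocity gives (5|33) = (33|5). Reduce: 33 ≡ 3 (mod 5). Now have (3|5).
5 ≡ 1 (mod 4), so quadratic reciprocity gives (3|5) = (5|3). Reduce: 5 ≡ 2 (mod 3). Now have (2|3).
Factor out 2: 2 = 2. Since 3 ≡ 3 (mod 8), (2|3) = -1. Now have -(1|3).
(1|3) = 1. Collecting the sign factors: -1.
The Legendre symbol is -1, so x^2 ≡ 33 (mod 307) has no solution.

no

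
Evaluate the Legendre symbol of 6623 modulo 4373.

1

(6623/4373)
  = (2250/4373)    [6623 ≡ 2250 mod 4373]
  = -(1125/4373)    [4373 ≡ 5 mod 8 ⇒ (2/4373) = -1]
  = -(4373/1125)    [QR: 1125 ≡ 1 mod 4, sign kept]
  = -(998/1125)    [4373 ≡ 998 mod 1125]
  = (499/1125)    [1125 ≡ 5 mod 8 ⇒ (2/1125) = -1]
  = (1125/499)    [QR: 1125 ≡ 1 mod 4, sign kept]
  = (127/499)    [1125 ≡ 127 mod 499]
  = -(499/127)    [QR: both ≡ 3 mod 4, sign flips]
  = -(118/127)    [499 ≡ 118 mod 127]
  = -(59/127)    [127 ≡ 7 mod 8 ⇒ (2/127) = +1]
  = (127/59)    [QR: both ≡ 3 mod 4, sign flips]
  = (9/59)    [127 ≡ 9 mod 59]
  = (59/9)    [QR: 9 ≡ 1 mod 4, sign kept]
  = (5/9)    [59 ≡ 5 mod 9]
  = (9/5)    [QR: 5 ≡ 1 mod 4, sign kept]
  = (4/5)    [9 ≡ 4 mod 5]
  = (1/5)    [5 ≡ 5 mod 8 ⇒ (2/5)^2 = +1]
  = 1    [(1/5) = 1]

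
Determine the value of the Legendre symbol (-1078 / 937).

(-1078 / 937)
  = (1078 / 937)    [937 ≡ 1 mod 4 ⇒ (-1 / 937) = +1]
  = (141 / 937)    [1078 ≡ 141 mod 937]
  = (937 / 141)    [QR: 141 ≡ 1 mod 4, sign kept]
  = (91 / 141)    [937 ≡ 91 mod 141]
  = (141 / 91)    [QR: 141 ≡ 1 mod 4, sign kept]
  = (50 / 91)    [141 ≡ 50 mod 91]
  = -(25 / 91)    [91 ≡ 3 mod 8 ⇒ (2 / 91) = -1]
  = -(91 / 25)    [QR: 25 ≡ 1 mod 4, sign kept]
  = -(16 / 25)    [91 ≡ 16 mod 25]
  = -(1 / 25)    [25 ≡ 1 mod 8 ⇒ (2 / 25)^4 = +1]
  = -1    [(1 / 25) = 1]

-1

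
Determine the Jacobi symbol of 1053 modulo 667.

1

(1053|667)
  = (386|667)    [1053 ≡ 386 mod 667]
  = -(193|667)    [667 ≡ 3 mod 8 ⇒ (2|667) = -1]
  = -(667|193)    [QR: 193 ≡ 1 mod 4, sign kept]
  = -(88|193)    [667 ≡ 88 mod 193]
  = -(11|193)    [193 ≡ 1 mod 8 ⇒ (2|193)^3 = +1]
  = -(193|11)    [QR: 193 ≡ 1 mod 4, sign kept]
  = -(6|11)    [193 ≡ 6 mod 11]
  = (3|11)    [11 ≡ 3 mod 8 ⇒ (2|11) = -1]
  = -(11|3)    [QR: both ≡ 3 mod 4, sign flips]
  = -(2|3)    [11 ≡ 2 mod 3]
  = (1|3)    [3 ≡ 3 mod 8 ⇒ (2|3) = -1]
  = 1    [(1|3) = 1]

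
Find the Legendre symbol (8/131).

Factor out 2: 8 = 2^3. Since 131 ≡ 3 (mod 8), (2/131) = -1, and (2/131)^3 = -1. Now have -(1/131).
(1/131) = 1. Collecting the sign factors: -1.

-1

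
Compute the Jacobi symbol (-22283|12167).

(-22283|12167)
  = (2051|12167)    [-22283 ≡ 2051 mod 12167]
  = -(12167|2051)    [QR: both ≡ 3 mod 4, sign flips]
  = -(1912|2051)    [12167 ≡ 1912 mod 2051]
  = (239|2051)    [2051 ≡ 3 mod 8 ⇒ (2|2051)^3 = -1]
  = -(2051|239)    [QR: both ≡ 3 mod 4, sign flips]
  = -(139|239)    [2051 ≡ 139 mod 239]
  = (239|139)    [QR: both ≡ 3 mod 4, sign flips]
  = (100|139)    [239 ≡ 100 mod 139]
  = (25|139)    [139 ≡ 3 mod 8 ⇒ (2|139)^2 = +1]
  = (139|25)    [QR: 25 ≡ 1 mod 4, sign kept]
  = (14|25)    [139 ≡ 14 mod 25]
  = (7|25)    [25 ≡ 1 mod 8 ⇒ (2|25) = +1]
  = (25|7)    [QR: 25 ≡ 1 mod 4, sign kept]
  = (4|7)    [25 ≡ 4 mod 7]
  = (1|7)    [7 ≡ 7 mod 8 ⇒ (2|7)^2 = +1]
  = 1    [(1|7) = 1]

1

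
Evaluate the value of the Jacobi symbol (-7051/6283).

(-7051/6283)
  = (5515/6283)    [-7051 ≡ 5515 mod 6283]
  = -(6283/5515)    [QR: both ≡ 3 mod 4, sign flips]
  = -(768/5515)    [6283 ≡ 768 mod 5515]
  = -(3/5515)    [5515 ≡ 3 mod 8 ⇒ (2/5515)^8 = +1]
  = (5515/3)    [QR: both ≡ 3 mod 4, sign flips]
  = (1/3)    [5515 ≡ 1 mod 3]
  = 1    [(1/3) = 1]

1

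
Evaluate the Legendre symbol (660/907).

-1

Factor out 2: 660 = 2^2·165. Since 907 ≡ 3 (mod 8), (2/907) = -1, and (2/907)^2 = +1. Now have (165/907).
165 ≡ 1 (mod 4), so quadratic reciprocity gives (165/907) = (907/165). Reduce: 907 ≡ 82 (mod 165). Now have (82/165).
Factor out 2: 82 = 2·41. Since 165 ≡ 5 (mod 8), (2/165) = -1. Now have -(41/165).
41 ≡ 1 (mod 4), so quadratic reciprocity gives (41/165) = (165/41). Reduce: 165 ≡ 1 (mod 41). Now have -(1/41).
(1/41) = 1. Collecting the sign factors: -1.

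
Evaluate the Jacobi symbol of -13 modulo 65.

Reduce the numerator: -13 ≡ 52 (mod 65), so (-13/65) = (52/65).
Factor out 2: 52 = 2^2·13. Since 65 ≡ 1 (mod 8), (2/65) = +1, and (2/65)^2 = +1. Now have (13/65).
13 ≡ 1 (mod 4), so quadratic reciprocity gives (13/65) = (65/13). Reduce: 65 ≡ 0 (mod 13). Now have (0/13).
The numerator is now 0 with denominator 13 > 1: the symbol is 0.

0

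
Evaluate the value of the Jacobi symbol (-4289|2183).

-1

Pull out -1: (-4289|2183) = (-1|2183)·(4289|2183). Since 2183 ≡ 3 (mod 4), (-1|2183) = -1. Now have -(4289|2183).
Reduce the numerator: 4289 ≡ 2106 (mod 2183), so (4289|2183) = (2106|2183).
Factor out 2: 2106 = 2·1053. Since 2183 ≡ 7 (mod 8), (2|2183) = +1. Now have -(1053|2183).
1053 ≡ 1 (mod 4), so quadratic reciprocity gives (1053|2183) = (2183|1053). Reduce: 2183 ≡ 77 (mod 1053). Now have -(77|1053).
77 ≡ 1 (mod 4), so quadratic reciprocity gives (77|1053) = (1053|77). Reduce: 1053 ≡ 52 (mod 77). Now have -(52|77).
Factor out 2: 52 = 2^2·13. Since 77 ≡ 5 (mod 8), (2|77) = -1, and (2|77)^2 = +1. Now have -(13|77).
13 ≡ 1 (mod 4), so quadratic reciprocity gives (13|77) = (77|13). Reduce: 77 ≡ 12 (mod 13). Now have -(12|13).
Factor out 2: 12 = 2^2·3. Since 13 ≡ 5 (mod 8), (2|13) = -1, and (2|13)^2 = +1. Now have -(3|13).
13 ≡ 1 (mod 4), so quadratic reciprocity gives (3|13) = (13|3). Reduce: 13 ≡ 1 (mod 3). Now have -(1|3).
(1|3) = 1. Collecting the sign factors: -1.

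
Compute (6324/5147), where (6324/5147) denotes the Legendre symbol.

-1

(6324/5147)
  = (1177/5147)    [6324 ≡ 1177 mod 5147]
  = (5147/1177)    [QR: 1177 ≡ 1 mod 4, sign kept]
  = (439/1177)    [5147 ≡ 439 mod 1177]
  = (1177/439)    [QR: 1177 ≡ 1 mod 4, sign kept]
  = (299/439)    [1177 ≡ 299 mod 439]
  = -(439/299)    [QR: both ≡ 3 mod 4, sign flips]
  = -(140/299)    [439 ≡ 140 mod 299]
  = -(35/299)    [299 ≡ 3 mod 8 ⇒ (2/299)^2 = +1]
  = (299/35)    [QR: both ≡ 3 mod 4, sign flips]
  = (19/35)    [299 ≡ 19 mod 35]
  = -(35/19)    [QR: both ≡ 3 mod 4, sign flips]
  = -(16/19)    [35 ≡ 16 mod 19]
  = -(1/19)    [19 ≡ 3 mod 8 ⇒ (2/19)^4 = +1]
  = -1    [(1/19) = 1]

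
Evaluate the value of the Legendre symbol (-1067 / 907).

-1

(-1067 / 907)
  = (747 / 907)    [-1067 ≡ 747 mod 907]
  = -(907 / 747)    [QR: both ≡ 3 mod 4, sign flips]
  = -(160 / 747)    [907 ≡ 160 mod 747]
  = (5 / 747)    [747 ≡ 3 mod 8 ⇒ (2 / 747)^5 = -1]
  = (747 / 5)    [QR: 5 ≡ 1 mod 4, sign kept]
  = (2 / 5)    [747 ≡ 2 mod 5]
  = -(1 / 5)    [5 ≡ 5 mod 8 ⇒ (2 / 5) = -1]
  = -1    [(1 / 5) = 1]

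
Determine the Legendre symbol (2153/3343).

2153 ≡ 1 (mod 4), so quadratic reciprocity gives (2153/3343) = (3343/2153). Reduce: 3343 ≡ 1190 (mod 2153). Now have (1190/2153).
Factor out 2: 1190 = 2·595. Since 2153 ≡ 1 (mod 8), (2/2153) = +1. Now have (595/2153).
2153 ≡ 1 (mod 4), so quadratic reciprocity gives (595/2153) = (2153/595). Reduce: 2153 ≡ 368 (mod 595). Now have (368/595).
Factor out 2: 368 = 2^4·23. Since 595 ≡ 3 (mod 8), (2/595) = -1, and (2/595)^4 = +1. Now have (23/595).
Both 23 ≡ 3 and 595 ≡ 3 (mod 4), so reciprocity gives (23/595) = -(595/23). Reduce: 595 ≡ 20 (mod 23). Now have -(20/23).
Factor out 2: 20 = 2^2·5. Since 23 ≡ 7 (mod 8), (2/23) = +1, and (2/23)^2 = +1. Now have -(5/23).
5 ≡ 1 (mod 4), so quadratic reciprocity gives (5/23) = (23/5). Reduce: 23 ≡ 3 (mod 5). Now have -(3/5).
5 ≡ 1 (mod 4), so quadratic reciprocity gives (3/5) = (5/3). Reduce: 5 ≡ 2 (mod 3). Now have -(2/3).
Factor out 2: 2 = 2. Since 3 ≡ 3 (mod 8), (2/3) = -1. Now have (1/3).
(1/3) = 1. Collecting the sign factors: 1.

1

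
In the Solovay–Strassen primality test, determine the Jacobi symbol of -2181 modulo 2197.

1

(-2181|2197)
  = (16|2197)    [-2181 ≡ 16 mod 2197]
  = (1|2197)    [2197 ≡ 5 mod 8 ⇒ (2|2197)^4 = +1]
  = 1    [(1|2197) = 1]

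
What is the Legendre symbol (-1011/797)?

(-1011/797)
  = (583/797)    [-1011 ≡ 583 mod 797]
  = (797/583)    [QR: 797 ≡ 1 mod 4, sign kept]
  = (214/583)    [797 ≡ 214 mod 583]
  = (107/583)    [583 ≡ 7 mod 8 ⇒ (2/583) = +1]
  = -(583/107)    [QR: both ≡ 3 mod 4, sign flips]
  = -(48/107)    [583 ≡ 48 mod 107]
  = -(3/107)    [107 ≡ 3 mod 8 ⇒ (2/107)^4 = +1]
  = (107/3)    [QR: both ≡ 3 mod 4, sign flips]
  = (2/3)    [107 ≡ 2 mod 3]
  = -(1/3)    [3 ≡ 3 mod 8 ⇒ (2/3) = -1]
  = -1    [(1/3) = 1]

-1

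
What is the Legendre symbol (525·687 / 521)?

By multiplicativity, (525·687 / 521) = (525 / 521)·(687 / 521).
First factor (525 / 521):
(525 / 521)
  = (4 / 521)    [525 ≡ 4 mod 521]
  = (1 / 521)    [521 ≡ 1 mod 8 ⇒ (2 / 521)^2 = +1]
  = 1    [(1 / 521) = 1]
Second factor (687 / 521):
(687 / 521)
  = (166 / 521)    [687 ≡ 166 mod 521]
  = (83 / 521)    [521 ≡ 1 mod 8 ⇒ (2 / 521) = +1]
  = (521 / 83)    [QR: 521 ≡ 1 mod 4, sign kept]
  = (23 / 83)    [521 ≡ 23 mod 83]
  = -(83 / 23)    [QR: both ≡ 3 mod 4, sign flips]
  = -(14 / 23)    [83 ≡ 14 mod 23]
  = -(7 / 23)    [23 ≡ 7 mod 8 ⇒ (2 / 23) = +1]
  = (23 / 7)    [QR: both ≡ 3 mod 4, sign flips]
  = (2 / 7)    [23 ≡ 2 mod 7]
  = (1 / 7)    [7 ≡ 7 mod 8 ⇒ (2 / 7) = +1]
  = 1    [(1 / 7) = 1]
Product: (1)·(1) = 1.

1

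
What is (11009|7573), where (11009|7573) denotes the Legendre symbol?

(11009|7573)
  = (3436|7573)    [11009 ≡ 3436 mod 7573]
  = (859|7573)    [7573 ≡ 5 mod 8 ⇒ (2|7573)^2 = +1]
  = (7573|859)    [QR: 7573 ≡ 1 mod 4, sign kept]
  = (701|859)    [7573 ≡ 701 mod 859]
  = (859|701)    [QR: 701 ≡ 1 mod 4, sign kept]
  = (158|701)    [859 ≡ 158 mod 701]
  = -(79|701)    [701 ≡ 5 mod 8 ⇒ (2|701) = -1]
  = -(701|79)    [QR: 701 ≡ 1 mod 4, sign kept]
  = -(69|79)    [701 ≡ 69 mod 79]
  = -(79|69)    [QR: 69 ≡ 1 mod 4, sign kept]
  = -(10|69)    [79 ≡ 10 mod 69]
  = (5|69)    [69 ≡ 5 mod 8 ⇒ (2|69) = -1]
  = (69|5)    [QR: 5 ≡ 1 mod 4, sign kept]
  = (4|5)    [69 ≡ 4 mod 5]
  = (1|5)    [5 ≡ 5 mod 8 ⇒ (2|5)^2 = +1]
  = 1    [(1|5) = 1]

1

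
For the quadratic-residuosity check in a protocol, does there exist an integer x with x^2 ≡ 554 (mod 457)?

(554|457)
  = (97|457)    [554 ≡ 97 mod 457]
  = (457|97)    [QR: 97 ≡ 1 mod 4, sign kept]
  = (69|97)    [457 ≡ 69 mod 97]
  = (97|69)    [QR: 69 ≡ 1 mod 4, sign kept]
  = (28|69)    [97 ≡ 28 mod 69]
  = (7|69)    [69 ≡ 5 mod 8 ⇒ (2|69)^2 = +1]
  = (69|7)    [QR: 69 ≡ 1 mod 4, sign kept]
  = (6|7)    [69 ≡ 6 mod 7]
  = (3|7)    [7 ≡ 7 mod 8 ⇒ (2|7) = +1]
  = -(7|3)    [QR: both ≡ 3 mod 4, sign flips]
  = -(1|3)    [7 ≡ 1 mod 3]
  = -1    [(1|3) = 1]
(554|457) = -1, and 457 is prime, so 554 is not a quadratic residue mod 457.

no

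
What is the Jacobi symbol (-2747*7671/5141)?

By multiplicativity, (-2747·7671/5141) = (-2747/5141)·(7671/5141).
First factor (-2747/5141):
Reduce the numerator: -2747 ≡ 2394 (mod 5141), so (-2747/5141) = (2394/5141).
Factor out 2: 2394 = 2·1197. Since 5141 ≡ 5 (mod 8), (2/5141) = -1. Now have -(1197/5141).
1197 ≡ 1 (mod 4), so quadratic reciprocity gives (1197/5141) = (5141/1197). Reduce: 5141 ≡ 353 (mod 1197). Now have -(353/1197).
353 ≡ 1 (mod 4), so quadratic reciprocity gives (353/1197) = (1197/353). Reduce: 1197 ≡ 138 (mod 353). Now have -(138/353).
Factor out 2: 138 = 2·69. Since 353 ≡ 1 (mod 8), (2/353) = +1. Now have -(69/353).
69 ≡ 1 (mod 4), so quadratic reciprocity gives (69/353) = (353/69). Reduce: 353 ≡ 8 (mod 69). Now have -(8/69).
Factor out 2: 8 = 2^3. Since 69 ≡ 5 (mod 8), (2/69) = -1, and (2/69)^3 = -1. Now have (1/69).
(1/69) = 1. Collecting the sign factors: 1.
Second factor (7671/5141):
Reduce the numerator: 7671 ≡ 2530 (mod 5141), so (7671/5141) = (2530/5141).
Factor out 2: 2530 = 2·1265. Since 5141 ≡ 5 (mod 8), (2/5141) = -1. Now have -(1265/5141).
1265 ≡ 1 (mod 4), so quadratic reciprocity gives (1265/5141) = (5141/1265). Reduce: 5141 ≡ 81 (mod 1265). Now have -(81/1265).
81 ≡ 1 (mod 4), so quadratic reciprocity gives (81/1265) = (1265/81). Reduce: 1265 ≡ 50 (mod 81). Now have -(50/81).
Factor out 2: 50 = 2·25. Since 81 ≡ 1 (mod 8), (2/81) = +1. Now have -(25/81).
25 ≡ 1 (mod 4), so quadratic reciprocity gives (25/81) = (81/25). Reduce: 81 ≡ 6 (mod 25). Now have -(6/25).
Factor out 2: 6 = 2·3. Since 25 ≡ 1 (mod 8), (2/25) = +1. Now have -(3/25).
25 ≡ 1 (mod 4), so quadratic reciprocity gives (3/25) = (25/3). Reduce: 25 ≡ 1 (mod 3). Now have -(1/3).
(1/3) = 1. Collecting the sign factors: -1.
Product: (1)·(-1) = -1.

-1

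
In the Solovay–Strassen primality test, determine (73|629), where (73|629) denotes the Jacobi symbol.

73 ≡ 1 (mod 4), so quadratic reciprocity gives (73|629) = (629|73). Reduce: 629 ≡ 45 (mod 73). Now have (45|73).
45 ≡ 1 (mod 4), so quadratic reciprocity gives (45|73) = (73|45). Reduce: 73 ≡ 28 (mod 45). Now have (28|45).
Factor out 2: 28 = 2^2·7. Since 45 ≡ 5 (mod 8), (2|45) = -1, and (2|45)^2 = +1. Now have (7|45).
45 ≡ 1 (mod 4), so quadratic reciprocity gives (7|45) = (45|7). Reduce: 45 ≡ 3 (mod 7). Now have (3|7).
Both 3 ≡ 3 and 7 ≡ 3 (mod 4), so reciprocity gives (3|7) = -(7|3). Reduce: 7 ≡ 1 (mod 3). Now have -(1|3).
(1|3) = 1. Collecting the sign factors: -1.

-1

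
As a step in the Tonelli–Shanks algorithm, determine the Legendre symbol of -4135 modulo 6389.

Reduce the numerator: -4135 ≡ 2254 (mod 6389), so (-4135 / 6389) = (2254 / 6389).
Factor out 2: 2254 = 2·1127. Since 6389 ≡ 5 (mod 8), (2 / 6389) = -1. Now have -(1127 / 6389).
6389 ≡ 1 (mod 4), so quadratic reciprocity gives (1127 / 6389) = (6389 / 1127). Reduce: 6389 ≡ 754 (mod 1127). Now have -(754 / 1127).
Factor out 2: 754 = 2·377. Since 1127 ≡ 7 (mod 8), (2 / 1127) = +1. Now have -(377 / 1127).
377 ≡ 1 (mod 4), so quadratic reciprocity gives (377 / 1127) = (1127 / 377). Reduce: 1127 ≡ 373 (mod 377). Now have -(373 / 377).
373 ≡ 1 (mod 4), so quadratic reciprocity gives (373 / 377) = (377 / 373). Reduce: 377 ≡ 4 (mod 373). Now have -(4 / 373).
Factor out 2: 4 = 2^2. Since 373 ≡ 5 (mod 8), (2 / 373) = -1, and (2 / 373)^2 = +1. Now have -(1 / 373).
(1 / 373) = 1. Collecting the sign factors: -1.

-1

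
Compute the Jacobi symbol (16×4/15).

1

By multiplicativity, (16·4/15) = (16/15)·(4/15).
First factor (16/15):
Reduce the numerator: 16 ≡ 1 (mod 15), so (16/15) = (1/15).
(1/15) = 1. Collecting the sign factors: 1.
Second factor (4/15):
Factor out 2: 4 = 2^2. Since 15 ≡ 7 (mod 8), (2/15) = +1, and (2/15)^2 = +1. Now have (1/15).
(1/15) = 1. Collecting the sign factors: 1.
Product: (1)·(1) = 1.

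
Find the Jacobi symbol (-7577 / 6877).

-1

Pull out -1: (-7577 / 6877) = (-1 / 6877)·(7577 / 6877). Since 6877 ≡ 1 (mod 4), (-1 / 6877) = +1. Now have (7577 / 6877).
Reduce the numerator: 7577 ≡ 700 (mod 6877), so (7577 / 6877) = (700 / 6877).
Factor out 2: 700 = 2^2·175. Since 6877 ≡ 5 (mod 8), (2 / 6877) = -1, and (2 / 6877)^2 = +1. Now have (175 / 6877).
6877 ≡ 1 (mod 4), so quadratic reciprocity gives (175 / 6877) = (6877 / 175). Reduce: 6877 ≡ 52 (mod 175). Now have (52 / 175).
Factor out 2: 52 = 2^2·13. Since 175 ≡ 7 (mod 8), (2 / 175) = +1, and (2 / 175)^2 = +1. Now have (13 / 175).
13 ≡ 1 (mod 4), so quadratic reciprocity gives (13 / 175) = (175 / 13). Reduce: 175 ≡ 6 (mod 13). Now have (6 / 13).
Factor out 2: 6 = 2·3. Since 13 ≡ 5 (mod 8), (2 / 13) = -1. Now have -(3 / 13).
13 ≡ 1 (mod 4), so quadratic reciprocity gives (3 / 13) = (13 / 3). Reduce: 13 ≡ 1 (mod 3). Now have -(1 / 3).
(1 / 3) = 1. Collecting the sign factors: -1.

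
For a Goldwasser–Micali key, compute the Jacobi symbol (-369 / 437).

-1

Reduce the numerator: -369 ≡ 68 (mod 437), so (-369 / 437) = (68 / 437).
Factor out 2: 68 = 2^2·17. Since 437 ≡ 5 (mod 8), (2 / 437) = -1, and (2 / 437)^2 = +1. Now have (17 / 437).
17 ≡ 1 (mod 4), so quadratic reciprocity gives (17 / 437) = (437 / 17). Reduce: 437 ≡ 12 (mod 17). Now have (12 / 17).
Factor out 2: 12 = 2^2·3. Since 17 ≡ 1 (mod 8), (2 / 17) = +1, and (2 / 17)^2 = +1. Now have (3 / 17).
17 ≡ 1 (mod 4), so quadratic reciprocity gives (3 / 17) = (17 / 3). Reduce: 17 ≡ 2 (mod 3). Now have (2 / 3).
Factor out 2: 2 = 2. Since 3 ≡ 3 (mod 8), (2 / 3) = -1. Now have -(1 / 3).
(1 / 3) = 1. Collecting the sign factors: -1.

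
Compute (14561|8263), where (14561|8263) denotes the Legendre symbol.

-1

(14561|8263)
  = (6298|8263)    [14561 ≡ 6298 mod 8263]
  = (3149|8263)    [8263 ≡ 7 mod 8 ⇒ (2|8263) = +1]
  = (8263|3149)    [QR: 3149 ≡ 1 mod 4, sign kept]
  = (1965|3149)    [8263 ≡ 1965 mod 3149]
  = (3149|1965)    [QR: 1965 ≡ 1 mod 4, sign kept]
  = (1184|1965)    [3149 ≡ 1184 mod 1965]
  = -(37|1965)    [1965 ≡ 5 mod 8 ⇒ (2|1965)^5 = -1]
  = -(1965|37)    [QR: 37 ≡ 1 mod 4, sign kept]
  = -(4|37)    [1965 ≡ 4 mod 37]
  = -(1|37)    [37 ≡ 5 mod 8 ⇒ (2|37)^2 = +1]
  = -1    [(1|37) = 1]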